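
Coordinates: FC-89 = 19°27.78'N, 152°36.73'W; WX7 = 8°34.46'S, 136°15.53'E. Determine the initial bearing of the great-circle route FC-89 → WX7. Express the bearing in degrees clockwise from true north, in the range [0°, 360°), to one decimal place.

255.2°

FC-89: φ = +19.46300°, λ = -152.61217°
WX7: φ = -8.57433°, λ = +136.25883°
Δλ = -71.1290°
y = sin Δλ · cos φ₂ = -0.935673
x = cos φ₁ sin φ₂ − sin φ₁ cos φ₂ cos Δλ = -0.247137
θ = atan2(y, x) = -104.7955° → 255.2045° (mod 360°)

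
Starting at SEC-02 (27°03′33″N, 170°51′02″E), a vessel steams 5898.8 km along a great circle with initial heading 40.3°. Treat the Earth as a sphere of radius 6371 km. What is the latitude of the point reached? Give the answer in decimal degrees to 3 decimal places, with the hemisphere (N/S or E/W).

SEC-02: φ = +27.05917°, λ = +170.85056°
δ = d/R = 5898.8/6371 = 0.925883 rad
φ₂ = arcsin(sin φ₁ cos δ + cos φ₁ sin δ cos θ)
   = arcsin(0.45491·0.60113 + 0.89054·0.79915·0.76267) = 54.70931°
λ₂ = λ₁ + atan2(sin θ sin δ cos φ₁, cos δ − sin φ₁ sin φ₂) = -125.68115°

54.709°N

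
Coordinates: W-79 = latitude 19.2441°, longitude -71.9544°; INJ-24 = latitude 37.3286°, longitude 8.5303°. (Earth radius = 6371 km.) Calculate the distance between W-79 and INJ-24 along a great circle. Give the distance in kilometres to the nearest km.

7906 km

Δφ = 18.0845°,  Δλ = 80.4847°
a = sin²(Δφ/2) + cos φ₁ cos φ₂ sin²(Δλ/2) = 0.338017
c = 2·arcsin(√a) = 1.240878 rad = 71.0971°
d = R·c = 6371 × 1.240878 = 7905.6 km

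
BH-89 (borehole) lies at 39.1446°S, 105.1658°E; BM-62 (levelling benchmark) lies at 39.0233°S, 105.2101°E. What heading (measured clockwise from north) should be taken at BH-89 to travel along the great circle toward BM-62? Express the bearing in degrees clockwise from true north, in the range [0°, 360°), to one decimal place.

Δλ = 0.0443°
y = sin Δλ · cos φ₂ = 0.000601
x = cos φ₁ sin φ₂ − sin φ₁ cos φ₂ cos Δλ = 0.002117
θ = atan2(y, x) = 15.8412° → 15.8412° (mod 360°)

15.8°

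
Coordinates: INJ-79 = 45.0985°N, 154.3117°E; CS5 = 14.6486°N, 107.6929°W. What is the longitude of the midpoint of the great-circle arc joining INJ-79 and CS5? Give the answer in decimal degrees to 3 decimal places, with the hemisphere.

146.496°W

Bx = cos φ₂ cos Δλ = -0.134572,  By = cos φ₂ sin Δλ = 0.958090
φₘ = atan2(sin φ₁ + sin φ₂, √((cos φ₁ + Bx)² + By²)) = 40.75103°
λₘ = λ₁ + atan2(By, cos φ₁ + Bx) = -146.49630°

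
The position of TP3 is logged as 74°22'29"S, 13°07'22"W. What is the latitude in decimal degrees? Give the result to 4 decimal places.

74° + 22′/60 + 29″/3600 = 74 + 0.36667 + 0.00806 = 74.3747°

74.3747°S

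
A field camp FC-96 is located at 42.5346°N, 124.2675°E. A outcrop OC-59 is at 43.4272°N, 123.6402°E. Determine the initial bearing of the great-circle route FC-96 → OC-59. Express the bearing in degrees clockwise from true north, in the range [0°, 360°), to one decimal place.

333.0°

Δλ = -0.6273°
y = sin Δλ · cos φ₂ = -0.007951
x = cos φ₁ sin φ₂ − sin φ₁ cos φ₂ cos Δλ = 0.015608
θ = atan2(y, x) = -26.9961° → 333.0039° (mod 360°)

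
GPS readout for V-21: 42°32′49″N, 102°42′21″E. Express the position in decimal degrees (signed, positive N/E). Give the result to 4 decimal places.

+42.5469°, +102.7058°

lat: 42.5469° N → +42.5469°
lon: 102.7058° E → +102.7058°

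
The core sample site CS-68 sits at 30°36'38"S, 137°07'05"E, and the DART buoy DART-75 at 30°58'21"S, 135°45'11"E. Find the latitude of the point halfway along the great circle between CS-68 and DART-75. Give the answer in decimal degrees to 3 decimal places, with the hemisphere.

CS-68: φ = -30.61056°, λ = +137.11806°
DART-75: φ = -30.97250°, λ = +135.75306°
Bx = cos φ₂ cos Δλ = 0.857171,  By = cos φ₂ sin Δλ = -0.020425
φₘ = atan2(sin φ₁ + sin φ₂, √((cos φ₁ + Bx)² + By²)) = -30.79332°
λₘ = λ₁ + atan2(By, cos φ₁ + Bx) = 136.43684°

30.793°S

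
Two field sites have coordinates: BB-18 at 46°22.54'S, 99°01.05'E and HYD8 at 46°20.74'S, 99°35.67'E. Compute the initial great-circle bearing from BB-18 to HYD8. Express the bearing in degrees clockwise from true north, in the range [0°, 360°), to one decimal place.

BB-18: φ = -46.37567°, λ = +99.01750°
HYD8: φ = -46.34567°, λ = +99.59450°
Δλ = 0.5770°
y = sin Δλ · cos φ₂ = 0.006952
x = cos φ₁ sin φ₂ − sin φ₁ cos φ₂ cos Δλ = 0.000498
θ = atan2(y, x) = 85.9003° → 85.9003° (mod 360°)

85.9°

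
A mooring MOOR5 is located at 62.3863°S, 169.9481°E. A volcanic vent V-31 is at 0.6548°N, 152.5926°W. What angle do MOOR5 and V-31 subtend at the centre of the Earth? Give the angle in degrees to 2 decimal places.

Δφ = 63.0411°,  Δλ = 37.4593°
a = sin²(Δφ/2) + cos φ₁ cos φ₂ sin²(Δλ/2) = 0.321112
c = 2·arcsin(√a) = 1.204912 rad = 69.0364°

69.04°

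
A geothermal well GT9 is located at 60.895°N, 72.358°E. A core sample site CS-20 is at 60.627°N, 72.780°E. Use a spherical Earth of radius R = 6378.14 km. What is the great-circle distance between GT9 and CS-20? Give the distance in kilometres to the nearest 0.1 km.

37.6 km

Δφ = -0.2680°,  Δλ = 0.4220°
a = sin²(Δφ/2) + cos φ₁ cos φ₂ sin²(Δλ/2) = 0.000009
c = 2·arcsin(√a) = 0.005901 rad = 0.3381°
d = R·c = 6378.14 × 0.005901 = 37.6 km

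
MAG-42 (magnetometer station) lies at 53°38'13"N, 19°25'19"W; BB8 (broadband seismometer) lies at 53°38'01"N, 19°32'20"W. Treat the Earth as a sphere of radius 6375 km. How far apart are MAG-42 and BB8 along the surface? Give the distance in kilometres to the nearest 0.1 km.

7.7 km

MAG-42: φ = +53.63694°, λ = -19.42194°
BB8: φ = +53.63361°, λ = -19.53889°
Δφ = -0.0033°,  Δλ = -0.1169°
a = sin²(Δφ/2) + cos φ₁ cos φ₂ sin²(Δλ/2) = 0.000000
c = 2·arcsin(√a) = 0.001212 rad = 0.0694°
d = R·c = 6375 × 0.001212 = 7.7 km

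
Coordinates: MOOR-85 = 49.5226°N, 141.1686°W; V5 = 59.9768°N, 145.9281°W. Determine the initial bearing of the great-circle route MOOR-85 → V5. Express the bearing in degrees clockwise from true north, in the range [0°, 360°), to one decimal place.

Δλ = -4.7595°
y = sin Δλ · cos φ₂ = -0.041516
x = cos φ₁ sin φ₂ − sin φ₁ cos φ₂ cos Δλ = 0.182762
θ = atan2(y, x) = -12.7980° → 347.2020° (mod 360°)

347.2°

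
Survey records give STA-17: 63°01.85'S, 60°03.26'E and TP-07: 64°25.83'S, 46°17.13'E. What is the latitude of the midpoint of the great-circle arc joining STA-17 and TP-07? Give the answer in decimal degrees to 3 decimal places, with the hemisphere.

63.895°S

STA-17: φ = -63.03083°, λ = +60.05433°
TP-07: φ = -64.43050°, λ = +46.28550°
Bx = cos φ₂ cos Δλ = 0.419203,  By = cos φ₂ sin Δλ = -0.102724
φₘ = atan2(sin φ₁ + sin φ₂, √((cos φ₁ + Bx)² + By²)) = -63.89475°
λₘ = λ₁ + atan2(By, cos φ₁ + Bx) = 53.34112°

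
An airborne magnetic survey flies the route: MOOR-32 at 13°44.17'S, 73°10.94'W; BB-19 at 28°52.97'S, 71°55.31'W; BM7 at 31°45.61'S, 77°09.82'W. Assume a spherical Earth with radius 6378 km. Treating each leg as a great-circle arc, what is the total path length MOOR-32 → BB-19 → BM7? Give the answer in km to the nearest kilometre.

2288 km

MOOR-32: φ = -13.73617°, λ = -73.18233°
BB-19: φ = -28.88283°, λ = -71.92183°
BM7: φ = -31.76017°, λ = -77.16367°
MOOR-32→BB-19: c = 0.265146 rad, d = 1691.10 km
BB-19→BM7: c = 0.093567 rad, d = 596.77 km
Total = 1691.10 + 596.77 = 2287.87 km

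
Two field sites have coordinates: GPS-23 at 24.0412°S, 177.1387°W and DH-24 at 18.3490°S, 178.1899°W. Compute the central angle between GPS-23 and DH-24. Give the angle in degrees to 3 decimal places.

Δφ = 5.6922°,  Δλ = -1.0512°
a = sin²(Δφ/2) + cos φ₁ cos φ₂ sin²(Δλ/2) = 0.002538
c = 2·arcsin(√a) = 0.100808 rad = 5.7759°

5.776°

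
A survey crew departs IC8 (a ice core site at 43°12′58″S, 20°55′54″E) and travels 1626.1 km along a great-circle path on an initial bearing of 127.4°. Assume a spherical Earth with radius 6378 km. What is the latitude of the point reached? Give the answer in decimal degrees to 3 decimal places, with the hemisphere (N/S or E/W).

50.737°S

IC8: φ = -43.21611°, λ = +20.93167°
δ = d/R = 1626.1/6378 = 0.254955 rad
φ₂ = arcsin(sin φ₁ cos δ + cos φ₁ sin δ cos θ)
   = arcsin(-0.68475·0.96767 + 0.72878·0.25220·-0.60738) = -50.73726°
λ₂ = λ₁ + atan2(sin θ sin δ cos φ₁, cos δ − sin φ₁ sin φ₂) = 39.38752°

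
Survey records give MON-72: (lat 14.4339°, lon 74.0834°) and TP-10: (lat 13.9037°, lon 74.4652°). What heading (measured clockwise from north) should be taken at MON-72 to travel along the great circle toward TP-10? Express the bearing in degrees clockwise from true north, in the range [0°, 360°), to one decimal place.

Δλ = 0.3818°
y = sin Δλ · cos φ₂ = 0.006468
x = cos φ₁ sin φ₂ − sin φ₁ cos φ₂ cos Δλ = -0.009248
θ = atan2(y, x) = 145.0304° → 145.0304° (mod 360°)

145.0°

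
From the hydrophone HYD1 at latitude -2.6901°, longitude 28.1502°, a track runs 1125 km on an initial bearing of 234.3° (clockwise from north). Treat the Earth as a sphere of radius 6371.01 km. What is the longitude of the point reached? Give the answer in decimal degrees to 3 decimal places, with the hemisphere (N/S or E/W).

19.856°E

δ = d/R = 1125/6371.01 = 0.176581 rad
φ₂ = arcsin(sin φ₁ cos δ + cos φ₁ sin δ cos θ)
   = arcsin(-0.04693·0.98445 + 0.99890·0.17566·-0.58354) = -8.54573°
λ₂ = λ₁ + atan2(sin θ sin δ cos φ₁, cos δ − sin φ₁ sin φ₂) = 19.85599°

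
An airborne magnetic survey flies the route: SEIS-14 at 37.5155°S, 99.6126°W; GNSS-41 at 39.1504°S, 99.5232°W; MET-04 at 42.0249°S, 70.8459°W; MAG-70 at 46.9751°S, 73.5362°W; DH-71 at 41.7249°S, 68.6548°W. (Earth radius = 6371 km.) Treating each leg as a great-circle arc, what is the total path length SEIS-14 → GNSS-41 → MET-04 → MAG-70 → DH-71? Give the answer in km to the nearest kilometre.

SEIS-14→GNSS-41: c = 0.028561 rad, d = 181.96 km
GNSS-41→MET-04: c = 0.381578 rad, d = 2431.03 km
MET-04→MAG-70: c = 0.092646 rad, d = 590.25 km
MAG-70→DH-71: c = 0.109987 rad, d = 700.73 km
Total = 181.96 + 2431.03 + 590.25 + 700.73 = 3903.97 km

3904 km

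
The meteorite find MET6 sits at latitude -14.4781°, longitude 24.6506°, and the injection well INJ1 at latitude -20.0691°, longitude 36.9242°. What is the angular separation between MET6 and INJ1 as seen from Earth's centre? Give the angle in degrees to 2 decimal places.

Δφ = -5.5910°,  Δλ = 12.2736°
a = sin²(Δφ/2) + cos φ₁ cos φ₂ sin²(Δλ/2) = 0.012772
c = 2·arcsin(√a) = 0.226511 rad = 12.9781°

12.98°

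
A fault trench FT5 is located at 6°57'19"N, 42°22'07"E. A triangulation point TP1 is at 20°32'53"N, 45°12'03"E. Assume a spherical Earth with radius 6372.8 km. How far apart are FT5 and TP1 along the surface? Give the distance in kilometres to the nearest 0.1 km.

FT5: φ = +6.95528°, λ = +42.36861°
TP1: φ = +20.54806°, λ = +45.20083°
Δφ = 13.5928°,  Δλ = 2.8322°
a = sin²(Δφ/2) + cos φ₁ cos φ₂ sin²(Δλ/2) = 0.014572
c = 2·arcsin(√a) = 0.242022 rad = 13.8669°
d = R·c = 6372.8 × 0.242022 = 1542.4 km

1542.4 km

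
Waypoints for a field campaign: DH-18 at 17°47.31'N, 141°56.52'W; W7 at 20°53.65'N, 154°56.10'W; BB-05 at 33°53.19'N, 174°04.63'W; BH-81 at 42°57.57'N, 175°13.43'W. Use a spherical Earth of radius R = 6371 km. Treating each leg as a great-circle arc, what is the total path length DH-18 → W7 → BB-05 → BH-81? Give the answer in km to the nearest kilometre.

DH-18: φ = +17.78850°, λ = -141.94200°
W7: φ = +20.89417°, λ = -154.93500°
BB-05: φ = +33.88650°, λ = -174.07717°
BH-81: φ = +42.95950°, λ = -175.22383°
DH-18→W7: c = 0.220647 rad, d = 1405.74 km
W7→BB-05: c = 0.372231 rad, d = 2371.49 km
BB-05→BH-81: c = 0.159123 rad, d = 1013.78 km
Total = 1405.74 + 2371.49 + 1013.78 = 4791.01 km

4791 km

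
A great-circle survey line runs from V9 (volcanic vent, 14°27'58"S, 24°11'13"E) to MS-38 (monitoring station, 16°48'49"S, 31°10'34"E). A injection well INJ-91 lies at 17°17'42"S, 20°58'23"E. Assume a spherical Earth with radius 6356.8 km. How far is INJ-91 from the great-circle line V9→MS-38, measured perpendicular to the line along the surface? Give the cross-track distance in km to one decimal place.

V9: φ = -14.46611°, λ = +24.18694°
MS-38: φ = -16.81361°, λ = +31.17611°
INJ-91: φ = -17.29500°, λ = +20.97306°
δ₁₃ = central angle V9→INJ-91 = 0.073128 rad  (haversine)
θ₁₃ = bearing V9→INJ-91 = 227.108°,  θ₁₂ = bearing V9→MS-38 = 110.148°
dₓₜ = R·arcsin(sin δ₁₃ · sin(θ₁₃ − θ₁₂)) = 6356.8·arcsin(0.07306·sin(116.959°)) = 414.269 km
|dₓₜ| = 414.269 km

414.3 km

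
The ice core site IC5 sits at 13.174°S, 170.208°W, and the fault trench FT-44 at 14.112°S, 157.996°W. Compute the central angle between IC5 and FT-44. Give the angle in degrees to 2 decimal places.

Δφ = -0.9380°,  Δλ = 12.2120°
a = sin²(Δφ/2) + cos φ₁ cos φ₂ sin²(Δλ/2) = 0.010751
c = 2·arcsin(√a) = 0.207747 rad = 11.9030°

11.90°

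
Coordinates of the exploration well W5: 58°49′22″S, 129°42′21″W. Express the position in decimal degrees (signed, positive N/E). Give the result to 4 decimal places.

lat: 58.8228° S → -58.8228°
lon: 129.7058° W → -129.7058°

-58.8228°, -129.7058°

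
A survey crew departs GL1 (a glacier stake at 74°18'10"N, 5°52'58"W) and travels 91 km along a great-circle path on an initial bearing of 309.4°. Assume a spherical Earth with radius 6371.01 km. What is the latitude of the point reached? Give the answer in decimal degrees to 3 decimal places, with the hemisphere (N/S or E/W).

74.809°N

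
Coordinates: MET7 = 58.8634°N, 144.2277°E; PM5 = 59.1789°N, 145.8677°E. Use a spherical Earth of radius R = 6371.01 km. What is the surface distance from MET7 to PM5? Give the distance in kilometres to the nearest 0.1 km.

Δφ = 0.3155°,  Δλ = 1.6400°
a = sin²(Δφ/2) + cos φ₁ cos φ₂ sin²(Δλ/2) = 0.000062
c = 2·arcsin(√a) = 0.015728 rad = 0.9011°
d = R·c = 6371.01 × 0.015728 = 100.2 km

100.2 km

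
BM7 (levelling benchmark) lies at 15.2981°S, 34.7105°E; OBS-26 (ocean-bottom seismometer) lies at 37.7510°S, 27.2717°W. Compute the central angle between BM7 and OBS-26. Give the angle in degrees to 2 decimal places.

58.68°

Δφ = -22.4529°,  Δλ = -61.9822°
a = sin²(Δφ/2) + cos φ₁ cos φ₂ sin²(Δλ/2) = 0.240105
c = 2·arcsin(√a) = 1.024192 rad = 58.6819°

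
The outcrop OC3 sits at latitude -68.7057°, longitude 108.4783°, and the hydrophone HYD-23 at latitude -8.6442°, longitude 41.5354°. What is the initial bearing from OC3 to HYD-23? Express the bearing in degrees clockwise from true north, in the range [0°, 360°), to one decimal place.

288.6°

Δλ = -66.9429°
y = sin Δλ · cos φ₂ = -0.909663
x = cos φ₁ sin φ₂ − sin φ₁ cos φ₂ cos Δλ = 0.306182
θ = atan2(y, x) = -71.3974° → 288.6026° (mod 360°)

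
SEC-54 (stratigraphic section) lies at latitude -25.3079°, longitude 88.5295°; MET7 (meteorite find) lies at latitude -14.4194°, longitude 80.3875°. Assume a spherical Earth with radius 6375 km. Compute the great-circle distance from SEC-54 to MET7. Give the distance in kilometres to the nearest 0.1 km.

1480.0 km

Δφ = 10.8885°,  Δλ = -8.1420°
a = sin²(Δφ/2) + cos φ₁ cos φ₂ sin²(Δλ/2) = 0.013414
c = 2·arcsin(√a) = 0.232162 rad = 13.3019°
d = R·c = 6375 × 0.232162 = 1480.0 km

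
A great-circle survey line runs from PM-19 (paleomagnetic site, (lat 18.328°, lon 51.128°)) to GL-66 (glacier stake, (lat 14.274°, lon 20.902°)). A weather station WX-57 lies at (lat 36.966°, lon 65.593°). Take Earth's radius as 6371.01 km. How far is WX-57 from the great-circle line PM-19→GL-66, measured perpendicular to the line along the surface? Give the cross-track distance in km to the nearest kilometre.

δ₁₃ = central angle PM-19→WX-57 = 0.393654 rad  (haversine)
θ₁₃ = bearing PM-19→WX-57 = 31.354°,  θ₁₂ = bearing PM-19→GL-66 = 266.567°
dₓₜ = R·arcsin(sin δ₁₃ · sin(θ₁₃ − θ₁₂)) = 6371.01·arcsin(0.38357·sin(-235.213°)) = 2041.728 km
|dₓₜ| = 2041.728 km

2042 km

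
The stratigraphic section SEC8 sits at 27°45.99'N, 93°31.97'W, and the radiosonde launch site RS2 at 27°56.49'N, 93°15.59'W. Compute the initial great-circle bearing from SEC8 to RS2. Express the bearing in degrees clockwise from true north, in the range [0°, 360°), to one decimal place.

54.0°

SEC8: φ = +27.76650°, λ = -93.53283°
RS2: φ = +27.94150°, λ = -93.25983°
Δλ = 0.2730°
y = sin Δλ · cos φ₂ = 0.004209
x = cos φ₁ sin φ₂ − sin φ₁ cos φ₂ cos Δλ = 0.003059
θ = atan2(y, x) = 53.9932° → 53.9932° (mod 360°)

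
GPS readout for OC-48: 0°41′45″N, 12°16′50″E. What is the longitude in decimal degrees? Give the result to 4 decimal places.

12.2806°E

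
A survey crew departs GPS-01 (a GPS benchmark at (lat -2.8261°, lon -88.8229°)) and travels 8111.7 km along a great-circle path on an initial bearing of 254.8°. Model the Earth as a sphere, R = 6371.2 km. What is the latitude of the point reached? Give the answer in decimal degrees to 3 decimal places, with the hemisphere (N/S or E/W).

δ = d/R = 8111.7/6371.2 = 1.273182 rad
φ₂ = arcsin(sin φ₁ cos δ + cos φ₁ sin δ cos θ)
   = arcsin(-0.04930·0.29324 + 0.99878·0.95604·-0.26219) = -15.35604°
λ₂ = λ₁ + atan2(sin θ sin δ cos φ₁, cos δ − sin φ₁ sin φ₂) = -161.91045°

15.356°S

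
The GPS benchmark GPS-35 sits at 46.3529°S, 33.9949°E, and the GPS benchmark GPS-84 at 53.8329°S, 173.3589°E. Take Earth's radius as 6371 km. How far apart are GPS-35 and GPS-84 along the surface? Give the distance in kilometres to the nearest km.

8232 km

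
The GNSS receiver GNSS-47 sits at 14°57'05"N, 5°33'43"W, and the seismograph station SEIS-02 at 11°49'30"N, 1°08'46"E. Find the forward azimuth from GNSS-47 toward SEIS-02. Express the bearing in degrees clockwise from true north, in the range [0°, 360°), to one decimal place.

114.8°

GNSS-47: φ = +14.95139°, λ = -5.56194°
SEIS-02: φ = +11.82500°, λ = +1.14611°
Δλ = 6.7081°
y = sin Δλ · cos φ₂ = 0.114331
x = cos φ₁ sin φ₂ − sin φ₁ cos φ₂ cos Δλ = -0.052810
θ = atan2(y, x) = 114.7923° → 114.7923° (mod 360°)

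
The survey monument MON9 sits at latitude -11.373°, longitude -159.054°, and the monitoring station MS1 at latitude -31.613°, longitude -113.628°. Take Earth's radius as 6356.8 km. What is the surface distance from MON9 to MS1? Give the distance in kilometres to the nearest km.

5151 km

Δφ = -20.2400°,  Δλ = 45.4260°
a = sin²(Δφ/2) + cos φ₁ cos φ₂ sin²(Δλ/2) = 0.155343
c = 2·arcsin(√a) = 0.810255 rad = 46.4242°
d = R·c = 6356.8 × 0.810255 = 5150.6 km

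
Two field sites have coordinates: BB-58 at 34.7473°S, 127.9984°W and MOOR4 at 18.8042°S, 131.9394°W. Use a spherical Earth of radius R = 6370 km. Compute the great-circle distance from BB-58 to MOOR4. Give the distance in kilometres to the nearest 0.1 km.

Δφ = 15.9431°,  Δλ = -3.9410°
a = sin²(Δφ/2) + cos φ₁ cos φ₂ sin²(Δλ/2) = 0.020152
c = 2·arcsin(√a) = 0.284879 rad = 16.3224°
d = R·c = 6370 × 0.284879 = 1814.7 km

1814.7 km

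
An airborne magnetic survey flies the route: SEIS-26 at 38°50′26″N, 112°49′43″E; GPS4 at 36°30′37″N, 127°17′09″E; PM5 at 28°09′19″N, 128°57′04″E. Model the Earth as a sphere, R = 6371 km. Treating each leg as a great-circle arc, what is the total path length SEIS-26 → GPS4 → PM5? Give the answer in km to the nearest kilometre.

SEIS-26: φ = +38.84056°, λ = +112.82861°
GPS4: φ = +36.51028°, λ = +127.28583°
PM5: φ = +28.15528°, λ = +128.95111°
SEIS-26→GPS4: c = 0.203579 rad, d = 1297.00 km
GPS4→PM5: c = 0.147868 rad, d = 942.07 km
Total = 1297.00 + 942.07 = 2239.07 km

2239 km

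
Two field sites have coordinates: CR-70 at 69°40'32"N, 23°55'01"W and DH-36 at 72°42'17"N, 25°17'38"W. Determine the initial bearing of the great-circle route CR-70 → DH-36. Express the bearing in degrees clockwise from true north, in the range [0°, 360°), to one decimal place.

CR-70: φ = +69.67556°, λ = -23.91694°
DH-36: φ = +72.70472°, λ = -25.29389°
Δλ = -1.3769°
y = sin Δλ · cos φ₂ = -0.007144
x = cos φ₁ sin φ₂ − sin φ₁ cos φ₂ cos Δλ = 0.052925
θ = atan2(y, x) = -7.6875° → 352.3125° (mod 360°)

352.3°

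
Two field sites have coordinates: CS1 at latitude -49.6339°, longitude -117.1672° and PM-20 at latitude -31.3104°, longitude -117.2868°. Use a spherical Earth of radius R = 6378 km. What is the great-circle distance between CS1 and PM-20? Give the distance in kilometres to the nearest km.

Δφ = 18.3235°,  Δλ = -0.1196°
a = sin²(Δφ/2) + cos φ₁ cos φ₂ sin²(Δλ/2) = 0.025352
c = 2·arcsin(√a) = 0.319809 rad = 18.3237°
d = R·c = 6378 × 0.319809 = 2039.7 km

2040 km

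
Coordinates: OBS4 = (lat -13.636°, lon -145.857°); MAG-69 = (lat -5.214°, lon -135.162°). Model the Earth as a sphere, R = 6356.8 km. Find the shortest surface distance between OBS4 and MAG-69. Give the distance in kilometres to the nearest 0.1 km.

1496.8 km

Δφ = 8.4220°,  Δλ = 10.6950°
a = sin²(Δφ/2) + cos φ₁ cos φ₂ sin²(Δλ/2) = 0.013798
c = 2·arcsin(√a) = 0.235471 rad = 13.4915°
d = R·c = 6356.8 × 0.235471 = 1496.8 km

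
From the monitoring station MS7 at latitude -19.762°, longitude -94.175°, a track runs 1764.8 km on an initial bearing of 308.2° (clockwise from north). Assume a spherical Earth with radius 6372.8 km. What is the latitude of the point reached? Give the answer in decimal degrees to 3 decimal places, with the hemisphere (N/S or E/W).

9.562°S

δ = d/R = 1764.8/6372.8 = 0.276927 rad
φ₂ = arcsin(sin φ₁ cos δ + cos φ₁ sin δ cos θ)
   = arcsin(-0.33811·0.96190 + 0.94111·0.27340·0.61841) = -9.56206°
λ₂ = λ₁ + atan2(sin θ sin δ cos φ₁, cos δ − sin φ₁ sin φ₂) = -106.75962°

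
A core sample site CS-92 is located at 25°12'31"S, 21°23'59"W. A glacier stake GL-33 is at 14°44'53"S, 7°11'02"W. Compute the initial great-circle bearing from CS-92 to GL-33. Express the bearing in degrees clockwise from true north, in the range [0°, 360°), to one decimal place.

54.6°

CS-92: φ = -25.20861°, λ = -21.39972°
GL-33: φ = -14.74806°, λ = -7.18389°
Δλ = 14.2158°
y = sin Δλ · cos φ₂ = 0.237485
x = cos φ₁ sin φ₂ − sin φ₁ cos φ₂ cos Δλ = 0.168946
θ = atan2(y, x) = 54.5721° → 54.5721° (mod 360°)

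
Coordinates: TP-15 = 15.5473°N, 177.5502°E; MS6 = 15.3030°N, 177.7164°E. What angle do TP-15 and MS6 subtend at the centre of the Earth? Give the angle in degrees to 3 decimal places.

0.292°

Δφ = -0.2443°,  Δλ = 0.1662°
a = sin²(Δφ/2) + cos φ₁ cos φ₂ sin²(Δλ/2) = 0.000006
c = 2·arcsin(√a) = 0.005099 rad = 0.2921°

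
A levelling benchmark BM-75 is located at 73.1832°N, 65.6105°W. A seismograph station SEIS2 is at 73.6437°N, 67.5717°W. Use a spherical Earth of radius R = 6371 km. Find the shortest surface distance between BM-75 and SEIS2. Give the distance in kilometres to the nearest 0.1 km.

80.6 km

Δφ = 0.4605°,  Δλ = -1.9612°
a = sin²(Δφ/2) + cos φ₁ cos φ₂ sin²(Δλ/2) = 0.000040
c = 2·arcsin(√a) = 0.012651 rad = 0.7248°
d = R·c = 6371 × 0.012651 = 80.6 km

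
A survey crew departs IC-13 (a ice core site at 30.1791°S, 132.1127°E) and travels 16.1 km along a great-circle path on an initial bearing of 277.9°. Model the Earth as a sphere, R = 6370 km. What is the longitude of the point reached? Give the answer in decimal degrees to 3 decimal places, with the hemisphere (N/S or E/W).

δ = d/R = 16.1/6370 = 0.002527 rad
φ₂ = arcsin(sin φ₁ cos δ + cos φ₁ sin δ cos θ)
   = arcsin(-0.50270·1.00000 + 0.86446·0.00253·0.13744) = -30.15909°
λ₂ = λ₁ + atan2(sin θ sin δ cos φ₁, cos δ − sin φ₁ sin φ₂) = 131.94680°

131.947°E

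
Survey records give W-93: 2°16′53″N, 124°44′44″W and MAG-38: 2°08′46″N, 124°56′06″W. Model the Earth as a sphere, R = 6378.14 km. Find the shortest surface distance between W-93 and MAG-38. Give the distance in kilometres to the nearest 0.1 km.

25.9 km

W-93: φ = +2.28139°, λ = -124.74556°
MAG-38: φ = +2.14611°, λ = -124.93500°
Δφ = -0.1353°,  Δλ = -0.1894°
a = sin²(Δφ/2) + cos φ₁ cos φ₂ sin²(Δλ/2) = 0.000004
c = 2·arcsin(√a) = 0.004061 rad = 0.2327°
d = R·c = 6378.14 × 0.004061 = 25.9 km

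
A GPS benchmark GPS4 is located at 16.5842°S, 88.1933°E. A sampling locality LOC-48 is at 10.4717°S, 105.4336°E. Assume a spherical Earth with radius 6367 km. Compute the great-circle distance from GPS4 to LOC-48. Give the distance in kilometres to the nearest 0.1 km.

Δφ = 6.1125°,  Δλ = 17.2403°
a = sin²(Δφ/2) + cos φ₁ cos φ₂ sin²(Δλ/2) = 0.024014
c = 2·arcsin(√a) = 0.311186 rad = 17.8296°
d = R·c = 6367 × 0.311186 = 1981.3 km

1981.3 km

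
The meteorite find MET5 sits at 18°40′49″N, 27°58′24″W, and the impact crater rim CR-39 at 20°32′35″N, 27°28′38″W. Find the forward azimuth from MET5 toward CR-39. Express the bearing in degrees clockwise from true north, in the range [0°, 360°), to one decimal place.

14.0°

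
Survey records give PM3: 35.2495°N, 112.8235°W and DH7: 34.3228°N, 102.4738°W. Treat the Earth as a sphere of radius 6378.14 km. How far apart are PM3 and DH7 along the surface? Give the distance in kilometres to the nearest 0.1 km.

Δφ = -0.9267°,  Δλ = 10.3497°
a = sin²(Δφ/2) + cos φ₁ cos φ₂ sin²(Δλ/2) = 0.005552
c = 2·arcsin(√a) = 0.149164 rad = 8.5465°
d = R·c = 6378.14 × 0.149164 = 951.4 km

951.4 km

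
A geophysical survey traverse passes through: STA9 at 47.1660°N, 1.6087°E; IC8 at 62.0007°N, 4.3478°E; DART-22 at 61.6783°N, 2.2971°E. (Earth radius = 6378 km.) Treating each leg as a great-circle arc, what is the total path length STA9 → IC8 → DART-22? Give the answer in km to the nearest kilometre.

1774 km

STA9→IC8: c = 0.260335 rad, d = 1660.42 km
IC8→DART-22: c = 0.017803 rad, d = 113.55 km
Total = 1660.42 + 113.55 = 1773.96 km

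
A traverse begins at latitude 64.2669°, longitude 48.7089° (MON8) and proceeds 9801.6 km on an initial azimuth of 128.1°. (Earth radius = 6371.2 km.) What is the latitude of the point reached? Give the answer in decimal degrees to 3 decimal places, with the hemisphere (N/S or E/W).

δ = d/R = 9801.6/6371.2 = 1.538423 rad
φ₂ = arcsin(sin φ₁ cos δ + cos φ₁ sin δ cos θ)
   = arcsin(0.90083·0.03237 + 0.43418·0.99948·-0.61704) = -13.80430°
λ₂ = λ₁ + atan2(sin θ sin δ cos φ₁, cos δ − sin φ₁ sin φ₂) = 102.79662°

13.804°S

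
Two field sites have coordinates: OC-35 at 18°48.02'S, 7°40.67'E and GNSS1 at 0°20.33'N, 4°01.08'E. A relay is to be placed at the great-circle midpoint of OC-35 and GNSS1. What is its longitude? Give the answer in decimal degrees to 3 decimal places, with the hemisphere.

OC-35: φ = -18.80033°, λ = +7.67783°
GNSS1: φ = +0.33883°, λ = +4.01800°
Bx = cos φ₂ cos Δλ = 0.997943,  By = cos φ₂ sin Δλ = -0.063832
φₘ = atan2(sin φ₁ + sin φ₂, √((cos φ₁ + Bx)² + By²)) = -9.23538°
λₘ = λ₁ + atan2(By, cos φ₁ + Bx) = 5.79776°

5.798°E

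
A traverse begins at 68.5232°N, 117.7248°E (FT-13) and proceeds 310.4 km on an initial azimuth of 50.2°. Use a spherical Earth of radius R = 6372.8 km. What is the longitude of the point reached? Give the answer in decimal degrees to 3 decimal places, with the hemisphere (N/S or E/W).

δ = d/R = 310.4/6372.8 = 0.048707 rad
φ₂ = arcsin(sin φ₁ cos δ + cos φ₁ sin δ cos θ)
   = arcsin(0.93057·0.99881 + 0.36612·0.04869·0.64011) = 70.19864°
λ₂ = λ₁ + atan2(sin θ sin δ cos φ₁, cos δ − sin φ₁ sin φ₂) = 124.06434°

124.064°E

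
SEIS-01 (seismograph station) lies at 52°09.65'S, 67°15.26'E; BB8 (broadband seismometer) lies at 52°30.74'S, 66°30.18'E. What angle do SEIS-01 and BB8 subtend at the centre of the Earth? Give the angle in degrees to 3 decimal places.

SEIS-01: φ = -52.16083°, λ = +67.25433°
BB8: φ = -52.51233°, λ = +66.50300°
Δφ = -0.3515°,  Δλ = -0.7513°
a = sin²(Δφ/2) + cos φ₁ cos φ₂ sin²(Δλ/2) = 0.000025
c = 2·arcsin(√a) = 0.010091 rad = 0.5782°

0.578°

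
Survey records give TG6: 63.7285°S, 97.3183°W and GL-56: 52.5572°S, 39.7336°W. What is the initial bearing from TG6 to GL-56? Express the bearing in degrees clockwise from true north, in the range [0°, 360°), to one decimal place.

Δλ = 57.5847°
y = sin Δλ · cos φ₂ = 0.513238
x = cos φ₁ sin φ₂ − sin φ₁ cos φ₂ cos Δλ = -0.059187
θ = atan2(y, x) = 96.5784° → 96.5784° (mod 360°)

96.6°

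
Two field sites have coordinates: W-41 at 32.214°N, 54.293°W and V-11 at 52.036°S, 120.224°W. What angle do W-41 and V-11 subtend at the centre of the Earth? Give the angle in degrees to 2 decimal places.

102.01°

Δφ = -84.2500°,  Δλ = -65.9310°
a = sin²(Δφ/2) + cos φ₁ cos φ₂ sin²(Δλ/2) = 0.604007
c = 2·arcsin(√a) = 1.780341 rad = 102.0060°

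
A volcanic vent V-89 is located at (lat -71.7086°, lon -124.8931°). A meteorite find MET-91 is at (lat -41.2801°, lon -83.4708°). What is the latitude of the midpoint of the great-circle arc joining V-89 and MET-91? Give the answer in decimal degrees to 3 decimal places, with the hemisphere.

57.926°S

Bx = cos φ₂ cos Δλ = 0.563510,  By = cos φ₂ sin Δλ = 0.497191
φₘ = atan2(sin φ₁ + sin φ₂, √((cos φ₁ + Bx)² + By²)) = -57.92591°
λₘ = λ₁ + atan2(By, cos φ₁ + Bx) = -95.35332°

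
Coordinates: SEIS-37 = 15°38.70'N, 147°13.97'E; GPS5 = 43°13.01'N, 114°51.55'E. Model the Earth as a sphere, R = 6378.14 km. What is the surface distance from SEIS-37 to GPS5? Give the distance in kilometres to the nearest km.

4339 km

SEIS-37: φ = +15.64500°, λ = +147.23283°
GPS5: φ = +43.21683°, λ = +114.85917°
Δφ = 27.5718°,  Δλ = -32.3737°
a = sin²(Δφ/2) + cos φ₁ cos φ₂ sin²(Δλ/2) = 0.111321
c = 2·arcsin(√a) = 0.680341 rad = 38.9807°
d = R·c = 6378.14 × 0.680341 = 4339.3 km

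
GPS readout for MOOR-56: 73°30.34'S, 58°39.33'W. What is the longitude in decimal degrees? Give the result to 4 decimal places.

58° + 39.33′/60 = 58 + 0.65550 = 58.6555°

58.6555°W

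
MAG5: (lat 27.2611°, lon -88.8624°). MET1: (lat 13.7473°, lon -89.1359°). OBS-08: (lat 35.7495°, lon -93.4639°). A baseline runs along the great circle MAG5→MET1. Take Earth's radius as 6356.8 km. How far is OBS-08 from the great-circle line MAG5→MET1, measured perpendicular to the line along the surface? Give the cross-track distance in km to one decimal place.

432.9 km

δ₁₃ = central angle MAG5→OBS-08 = 0.163151 rad  (haversine)
θ₁₃ = bearing MAG5→OBS-08 = 336.369°,  θ₁₂ = bearing MAG5→MET1 = 181.137°
dₓₜ = R·arcsin(sin δ₁₃ · sin(θ₁₃ − θ₁₂)) = 6356.8·arcsin(0.16243·sin(155.232°)) = 432.904 km
|dₓₜ| = 432.904 km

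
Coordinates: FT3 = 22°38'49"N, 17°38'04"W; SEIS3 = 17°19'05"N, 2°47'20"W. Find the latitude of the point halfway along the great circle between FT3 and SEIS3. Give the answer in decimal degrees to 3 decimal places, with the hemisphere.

FT3: φ = +22.64694°, λ = -17.63444°
SEIS3: φ = +17.31806°, λ = -2.78889°
Bx = cos φ₂ cos Δλ = 0.922800,  By = cos φ₂ sin Δλ = 0.244599
φₘ = atan2(sin φ₁ + sin φ₂, √((cos φ₁ + Bx)² + By²)) = 20.13781°
λₘ = λ₁ + atan2(By, cos φ₁ + Bx) = -10.08535°

20.138°N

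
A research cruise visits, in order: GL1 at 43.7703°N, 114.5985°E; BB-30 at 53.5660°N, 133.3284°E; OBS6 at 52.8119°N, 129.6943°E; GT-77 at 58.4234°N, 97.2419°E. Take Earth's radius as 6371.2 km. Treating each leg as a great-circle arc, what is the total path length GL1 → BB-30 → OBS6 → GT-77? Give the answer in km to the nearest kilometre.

4109 km

GL1→BB-30: c = 0.273952 rad, d = 1745.40 km
BB-30→OBS6: c = 0.040213 rad, d = 256.21 km
OBS6→GT-77: c = 0.330803 rad, d = 2107.62 km
Total = 1745.40 + 256.21 + 2107.62 = 4109.22 km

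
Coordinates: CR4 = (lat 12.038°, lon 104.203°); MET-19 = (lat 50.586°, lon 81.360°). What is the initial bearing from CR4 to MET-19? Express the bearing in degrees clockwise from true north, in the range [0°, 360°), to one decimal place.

338.7°

Δλ = -22.8430°
y = sin Δλ · cos φ₂ = -0.246480
x = cos φ₁ sin φ₂ − sin φ₁ cos φ₂ cos Δλ = 0.633555
θ = atan2(y, x) = -21.2582° → 338.7418° (mod 360°)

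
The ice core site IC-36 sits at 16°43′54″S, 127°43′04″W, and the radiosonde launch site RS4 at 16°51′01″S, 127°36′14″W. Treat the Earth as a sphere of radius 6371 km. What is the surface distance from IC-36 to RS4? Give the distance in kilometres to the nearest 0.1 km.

IC-36: φ = -16.73167°, λ = -127.71778°
RS4: φ = -16.85028°, λ = -127.60389°
Δφ = -0.1186°,  Δλ = 0.1139°
a = sin²(Δφ/2) + cos φ₁ cos φ₂ sin²(Δλ/2) = 0.000002
c = 2·arcsin(√a) = 0.002812 rad = 0.1611°
d = R·c = 6371 × 0.002812 = 17.9 km

17.9 km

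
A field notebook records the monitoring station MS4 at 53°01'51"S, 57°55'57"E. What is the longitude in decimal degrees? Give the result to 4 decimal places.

57° + 55′/60 + 57″/3600 = 57 + 0.91667 + 0.01583 = 57.9325°

57.9325°E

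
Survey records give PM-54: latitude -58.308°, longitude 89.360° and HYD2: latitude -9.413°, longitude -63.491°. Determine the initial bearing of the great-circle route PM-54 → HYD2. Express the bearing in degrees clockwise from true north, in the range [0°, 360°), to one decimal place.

Δλ = -152.8510°
y = sin Δλ · cos φ₂ = -0.450162
x = cos φ₁ sin φ₂ − sin φ₁ cos φ₂ cos Δλ = -0.832863
θ = atan2(y, x) = -151.6088° → 208.3912° (mod 360°)

208.4°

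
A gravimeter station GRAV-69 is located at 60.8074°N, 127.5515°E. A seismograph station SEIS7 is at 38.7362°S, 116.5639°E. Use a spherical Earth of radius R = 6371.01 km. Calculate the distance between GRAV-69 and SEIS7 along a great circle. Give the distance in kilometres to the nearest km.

Δφ = -99.5436°,  Δλ = -10.9876°
a = sin²(Δφ/2) + cos φ₁ cos φ₂ sin²(Δλ/2) = 0.586386
c = 2·arcsin(√a) = 1.744440 rad = 99.9491°
d = R·c = 6371.01 × 1.744440 = 11113.8 km

11114 km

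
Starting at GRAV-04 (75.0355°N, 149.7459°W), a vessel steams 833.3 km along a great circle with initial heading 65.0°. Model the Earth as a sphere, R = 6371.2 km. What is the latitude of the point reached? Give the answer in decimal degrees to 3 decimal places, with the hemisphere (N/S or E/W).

76.426°N

δ = d/R = 833.3/6371.2 = 0.130792 rad
φ₂ = arcsin(sin φ₁ cos δ + cos φ₁ sin δ cos θ)
   = arcsin(0.96609·0.99146 + 0.25822·0.13042·0.42262) = 76.42587°
λ₂ = λ₁ + atan2(sin θ sin δ cos φ₁, cos δ − sin φ₁ sin φ₂) = -119.50650°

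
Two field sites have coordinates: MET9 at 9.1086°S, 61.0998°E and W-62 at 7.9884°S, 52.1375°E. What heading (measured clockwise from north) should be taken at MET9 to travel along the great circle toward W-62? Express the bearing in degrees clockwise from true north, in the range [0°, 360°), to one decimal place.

276.5°

Δλ = -8.9623°
y = sin Δλ · cos φ₂ = -0.154273
x = cos φ₁ sin φ₂ − sin φ₁ cos φ₂ cos Δλ = 0.017636
θ = atan2(y, x) = -83.4785° → 276.5215° (mod 360°)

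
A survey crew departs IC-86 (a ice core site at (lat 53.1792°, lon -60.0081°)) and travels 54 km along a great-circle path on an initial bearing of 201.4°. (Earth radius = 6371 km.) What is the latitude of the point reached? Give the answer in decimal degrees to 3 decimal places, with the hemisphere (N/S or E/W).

52.727°N

δ = d/R = 54/6371 = 0.008476 rad
φ₂ = arcsin(sin φ₁ cos δ + cos φ₁ sin δ cos θ)
   = arcsin(0.80051·0.99996 + 0.59931·0.00848·-0.93106) = 52.72669°
λ₂ = λ₁ + atan2(sin θ sin δ cos φ₁, cos δ − sin φ₁ sin φ₂) = -60.30069°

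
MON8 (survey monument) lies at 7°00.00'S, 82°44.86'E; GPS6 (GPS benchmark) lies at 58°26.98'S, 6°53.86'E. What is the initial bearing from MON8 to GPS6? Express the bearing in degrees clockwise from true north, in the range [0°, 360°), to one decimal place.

211.4°

MON8: φ = -7.00000°, λ = +82.74767°
GPS6: φ = -58.44967°, λ = +6.89767°
Δλ = -75.8500°
y = sin Δλ · cos φ₂ = -0.507372
x = cos φ₁ sin φ₂ − sin φ₁ cos φ₂ cos Δλ = -0.830240
θ = atan2(y, x) = -148.5703° → 211.4297° (mod 360°)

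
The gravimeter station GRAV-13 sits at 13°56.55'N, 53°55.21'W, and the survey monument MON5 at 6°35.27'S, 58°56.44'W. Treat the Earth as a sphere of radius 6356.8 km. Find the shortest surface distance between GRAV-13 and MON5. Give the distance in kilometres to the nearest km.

2344 km

GRAV-13: φ = +13.94250°, λ = -53.92017°
MON5: φ = -6.58783°, λ = -58.94067°
Δφ = -20.5303°,  Δλ = -5.0205°
a = sin²(Δφ/2) + cos φ₁ cos φ₂ sin²(Δλ/2) = 0.033606
c = 2·arcsin(√a) = 0.368725 rad = 21.1264°
d = R·c = 6356.8 × 0.368725 = 2343.9 km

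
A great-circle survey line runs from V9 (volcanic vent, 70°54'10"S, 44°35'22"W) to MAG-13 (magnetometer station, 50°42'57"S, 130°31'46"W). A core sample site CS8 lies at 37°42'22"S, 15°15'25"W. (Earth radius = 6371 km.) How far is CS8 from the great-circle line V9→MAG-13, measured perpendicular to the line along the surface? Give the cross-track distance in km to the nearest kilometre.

V9: φ = -70.90278°, λ = -44.58944°
MAG-13: φ = -50.71583°, λ = -130.52944°
CS8: φ = -37.70611°, λ = -15.25694°
δ₁₃ = central angle V9→CS8 = 0.637460 rad  (haversine)
θ₁₃ = bearing V9→CS8 = 40.633°,  θ₁₂ = bearing V9→MAG-13 = 251.537°
dₓₜ = R·arcsin(sin δ₁₃ · sin(θ₁₃ − θ₁₂)) = 6371·arcsin(0.59516·sin(-210.904°)) = 1979.113 km
|dₓₜ| = 1979.113 km

1979 km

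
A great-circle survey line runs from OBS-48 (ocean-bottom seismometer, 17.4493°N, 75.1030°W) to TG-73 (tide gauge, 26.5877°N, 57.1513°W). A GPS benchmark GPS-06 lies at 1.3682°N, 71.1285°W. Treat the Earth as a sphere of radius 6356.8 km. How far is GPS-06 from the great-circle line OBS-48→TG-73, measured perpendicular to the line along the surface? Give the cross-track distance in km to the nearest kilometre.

1745 km

δ₁₃ = central angle OBS-48→GPS-06 = 0.288833 rad  (haversine)
θ₁₃ = bearing OBS-48→GPS-06 = 165.920°,  θ₁₂ = bearing OBS-48→TG-73 = 58.053°
dₓₜ = R·arcsin(sin δ₁₃ · sin(θ₁₃ − θ₁₂)) = 6356.8·arcsin(0.28483·sin(107.867°)) = 1745.143 km
|dₓₜ| = 1745.143 km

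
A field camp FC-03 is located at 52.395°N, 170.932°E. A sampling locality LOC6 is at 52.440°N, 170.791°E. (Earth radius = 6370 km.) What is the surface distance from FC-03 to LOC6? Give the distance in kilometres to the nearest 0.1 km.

Δφ = 0.0450°,  Δλ = -0.1410°
a = sin²(Δφ/2) + cos φ₁ cos φ₂ sin²(Δλ/2) = 0.000001
c = 2·arcsin(√a) = 0.001694 rad = 0.0971°
d = R·c = 6370 × 0.001694 = 10.8 km

10.8 km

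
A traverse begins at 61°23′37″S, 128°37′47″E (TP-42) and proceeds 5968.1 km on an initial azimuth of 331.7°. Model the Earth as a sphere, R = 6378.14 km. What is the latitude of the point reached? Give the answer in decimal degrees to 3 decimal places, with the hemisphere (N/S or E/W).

10.455°S

TP-42: φ = -61.39361°, λ = +128.62972°
δ = d/R = 5968.1/6378.14 = 0.935712 rad
φ₂ = arcsin(sin φ₁ cos δ + cos φ₁ sin δ cos θ)
   = arcsin(-0.87793·0.59325 + 0.47879·0.80502·0.88048) = -10.45483°
λ₂ = λ₁ + atan2(sin θ sin δ cos φ₁, cos δ − sin φ₁ sin φ₂) = 105.79375°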